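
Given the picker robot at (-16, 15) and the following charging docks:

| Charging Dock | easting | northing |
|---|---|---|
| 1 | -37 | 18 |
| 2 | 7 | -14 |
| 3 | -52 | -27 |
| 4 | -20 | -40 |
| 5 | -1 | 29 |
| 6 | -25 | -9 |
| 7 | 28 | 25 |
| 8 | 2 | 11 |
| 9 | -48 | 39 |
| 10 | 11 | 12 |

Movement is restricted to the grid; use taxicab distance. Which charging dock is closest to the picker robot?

Distances from (-16, 15):
1: 24
2: 52
3: 78
4: 59
5: 29
6: 33
7: 54
8: 22
9: 56
10: 30
Minimum: 8 at 22.

8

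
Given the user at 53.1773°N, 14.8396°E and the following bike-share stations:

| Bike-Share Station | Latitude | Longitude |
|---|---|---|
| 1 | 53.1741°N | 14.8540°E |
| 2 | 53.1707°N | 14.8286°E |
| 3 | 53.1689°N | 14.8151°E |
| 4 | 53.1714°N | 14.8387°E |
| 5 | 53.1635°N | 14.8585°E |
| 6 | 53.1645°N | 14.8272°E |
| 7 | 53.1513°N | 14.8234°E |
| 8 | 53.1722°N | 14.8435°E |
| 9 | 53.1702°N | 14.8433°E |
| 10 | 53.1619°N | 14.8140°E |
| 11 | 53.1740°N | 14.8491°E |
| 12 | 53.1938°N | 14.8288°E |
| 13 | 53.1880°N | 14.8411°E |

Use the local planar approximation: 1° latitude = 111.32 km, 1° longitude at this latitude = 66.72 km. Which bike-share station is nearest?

8

Distances from 53.1773°N, 14.8396°E:
1: √((-0.0032·111.32)² + (0.0144·66.72)²) = √(0.126896 + 0.923075) = 1.0247 km
2: √((-0.0066·111.32)² + (-0.0110·66.72)²) = √(0.539802 + 0.538639) = 1.0385 km
3: √((-0.0084·111.32)² + (-0.0245·66.72)²) = √(0.874390 + 2.672048) = 1.8832 km
4: √((-0.0059·111.32)² + (-0.0009·66.72)²) = √(0.431370 + 0.003606) = 0.6595 km
5: √((-0.0138·111.32)² + (0.0189·66.72)²) = √(2.359960 + 1.590141) = 1.9875 km
6: √((-0.0128·111.32)² + (-0.0124·66.72)²) = √(2.030329 + 0.684472) = 1.6477 km
7: √((-0.0260·111.32)² + (-0.0162·66.72)²) = √(8.377088 + 1.168267) = 3.0896 km
8: √((-0.0051·111.32)² + (0.0039·66.72)²) = √(0.322320 + 0.067708) = 0.6245 km
9: √((-0.0071·111.32)² + (0.0037·66.72)²) = √(0.624688 + 0.060942) = 0.8280 km
10: √((-0.0154·111.32)² + (-0.0256·66.72)²) = √(2.938920 + 2.917373) = 2.4200 km
11: √((-0.0033·111.32)² + (0.0095·66.72)²) = √(0.134950 + 0.401753) = 0.7326 km
12: √((0.0165·111.32)² + (-0.0108·66.72)²) = √(3.373761 + 0.519230) = 1.9731 km
13: √((0.0107·111.32)² + (0.0015·66.72)²) = √(1.418776 + 0.010016) = 1.1953 km
Minimum: 8 at 0.6245 km.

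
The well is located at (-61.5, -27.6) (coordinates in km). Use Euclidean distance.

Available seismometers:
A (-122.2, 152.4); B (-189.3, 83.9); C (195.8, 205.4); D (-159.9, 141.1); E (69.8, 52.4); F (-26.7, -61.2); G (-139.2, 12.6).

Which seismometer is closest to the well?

Distances from (-61.5, -27.6):
A: 190.0 km
B: 169.6 km
C: 347.1 km
D: 195.3 km
E: 153.8 km
F: 48.4 km
G: 87.5 km
Minimum: F at 48.4 km.

F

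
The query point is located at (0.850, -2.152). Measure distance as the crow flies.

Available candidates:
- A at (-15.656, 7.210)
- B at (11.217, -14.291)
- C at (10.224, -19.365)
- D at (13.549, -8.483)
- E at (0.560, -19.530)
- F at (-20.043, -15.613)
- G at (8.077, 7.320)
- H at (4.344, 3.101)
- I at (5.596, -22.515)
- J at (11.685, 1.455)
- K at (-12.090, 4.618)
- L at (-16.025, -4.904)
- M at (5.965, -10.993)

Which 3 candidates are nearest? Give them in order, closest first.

Distances from (0.850, -2.152):
A: 18.976
B: 15.963
C: 19.600
D: 14.190
E: 17.380
F: 24.854
G: 11.914
H: 6.309
I: 20.909
J: 11.420
K: 14.604
L: 17.098
M: 10.214
Sorted: H (6.309) < M (10.214) < J (11.420) < G (11.914) < D (14.190) < …

H, M, J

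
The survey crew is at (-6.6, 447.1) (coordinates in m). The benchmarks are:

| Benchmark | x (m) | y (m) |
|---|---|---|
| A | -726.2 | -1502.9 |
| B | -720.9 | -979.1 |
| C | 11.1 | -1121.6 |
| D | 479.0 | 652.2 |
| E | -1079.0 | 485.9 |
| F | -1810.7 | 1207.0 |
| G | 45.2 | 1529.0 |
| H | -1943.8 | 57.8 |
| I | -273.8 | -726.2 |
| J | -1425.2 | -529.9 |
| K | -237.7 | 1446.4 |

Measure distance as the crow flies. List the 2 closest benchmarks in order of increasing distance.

Distances from (-6.6, 447.1):
A: √((-719.6)² + (-1950.0)²) = √(517824.160 + 3802500.000) = 2078.5 m
B: √((-714.3)² + (-1426.2)²) = √(510224.490 + 2034046.440) = 1595.1 m
C: √((17.7)² + (-1568.7)²) = √(313.290 + 2460819.690) = 1568.8 m
D: √((485.6)² + (205.1)²) = √(235807.360 + 42066.010) = 527.1 m
E: √((-1072.4)² + (38.8)²) = √(1150041.760 + 1505.440) = 1073.1 m
F: √((-1804.1)² + (759.9)²) = √(3254776.810 + 577448.010) = 1957.6 m
G: √((51.8)² + (1081.9)²) = √(2683.240 + 1170507.610) = 1083.1 m
H: √((-1937.2)² + (-389.3)²) = √(3752743.840 + 151554.490) = 1975.9 m
I: √((-267.2)² + (-1173.3)²) = √(71395.840 + 1376632.890) = 1203.3 m
J: √((-1418.6)² + (-977.0)²) = √(2012425.960 + 954529.000) = 1722.5 m
K: √((-231.1)² + (999.3)²) = √(53407.210 + 998600.490) = 1025.7 m
Sorted: D (527.1 m) < K (1025.7 m) < E (1073.1 m) < G (1083.1 m) < …

D, K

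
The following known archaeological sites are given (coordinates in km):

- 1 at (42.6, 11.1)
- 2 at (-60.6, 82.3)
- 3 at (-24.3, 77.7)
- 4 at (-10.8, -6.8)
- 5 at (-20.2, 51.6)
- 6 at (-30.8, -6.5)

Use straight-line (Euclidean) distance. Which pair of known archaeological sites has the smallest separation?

4 and 6

Pairwise distances:
1–2: 125.4 km
1–3: 94.4 km
1–4: 56.3 km
1–5: 74.7 km
1–6: 75.5 km
2–3: 36.6 km
2–4: 102.1 km
2–5: 50.7 km
2–6: 93.7 km
3–4: 85.6 km
3–5: 26.4 km
3–6: 84.5 km
4–5: 59.2 km
4–6: 20.0 km
5–6: 59.1 km
Closest pair: 4–6 at 20.0 km.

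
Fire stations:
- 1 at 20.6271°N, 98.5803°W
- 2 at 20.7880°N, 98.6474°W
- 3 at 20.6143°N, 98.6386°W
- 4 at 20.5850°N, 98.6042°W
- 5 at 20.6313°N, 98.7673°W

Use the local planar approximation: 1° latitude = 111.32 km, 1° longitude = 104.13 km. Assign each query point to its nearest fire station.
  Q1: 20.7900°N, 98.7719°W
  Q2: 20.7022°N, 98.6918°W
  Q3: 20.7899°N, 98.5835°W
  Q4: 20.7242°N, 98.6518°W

Q1→2; Q2→2; Q3→2; Q4→2

Q1 at 20.7900°N, 98.7719°W:
  1: 26.9610 km
  2: 12.9661 km
  3: 23.9838 km
  4: 28.7354 km
  5: 17.6730 km
  → nearest: 2 (12.9661 km)
Q2 at 20.7022°N, 98.6918°W:
  1: 14.3072 km
  2: 10.6114 km
  3: 11.2443 km
  4: 15.9193 km
  5: 11.1401 km
  → nearest: 2 (10.6114 km)
Q3 at 20.7899°N, 98.5835°W:
  1: 18.1260 km
  2: 6.6573 km
  3: 20.3724 km
  4: 22.9111 km
  5: 26.0387 km
  → nearest: 2 (6.6573 km)
Q4 at 20.7242°N, 98.6518°W:
  1: 13.1252 km
  2: 7.1170 km
  3: 12.3110 km
  4: 16.2692 km
  5: 15.8619 km
  → nearest: 2 (7.1170 km)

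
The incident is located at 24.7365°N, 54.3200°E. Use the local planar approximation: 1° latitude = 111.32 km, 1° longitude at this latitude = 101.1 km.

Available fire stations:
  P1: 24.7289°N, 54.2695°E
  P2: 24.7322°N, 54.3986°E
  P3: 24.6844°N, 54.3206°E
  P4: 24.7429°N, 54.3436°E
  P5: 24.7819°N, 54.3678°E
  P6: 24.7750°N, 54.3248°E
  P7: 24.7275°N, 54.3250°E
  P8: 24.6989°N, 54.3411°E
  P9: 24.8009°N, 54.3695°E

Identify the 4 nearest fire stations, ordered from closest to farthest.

Distances from 24.7365°N, 54.3200°E:
P1: √((-0.0076·111.32)² + (-0.0505·101.1)²) = √(0.715770 + 26.066641) = 5.1752 km
P2: √((-0.0043·111.32)² + (0.0786·101.1)²) = √(0.229131 + 63.146227) = 7.9609 km
P3: √((-0.0521·111.32)² + (0.0006·101.1)²) = √(33.637355 + 0.003680) = 5.8001 km
P4: √((0.0064·111.32)² + (0.0236·101.1)²) = √(0.507582 + 5.692805) = 2.4901 km
P5: √((0.0454·111.32)² + (0.0478·101.1)²) = √(25.542188 + 23.353829) = 6.9926 km
P6: √((0.0385·111.32)² + (0.0048·101.1)²) = √(18.368253 + 0.235497) = 4.3132 km
P7: √((-0.0090·111.32)² + (0.0050·101.1)²) = √(1.003764 + 0.255530) = 1.1222 km
P8: √((-0.0376·111.32)² + (0.0211·101.1)²) = √(17.519515 + 4.550585) = 4.6979 km
P9: √((0.0644·111.32)² + (0.0495·101.1)²) = √(51.394676 + 25.044520) = 8.7430 km
Sorted: P7 (1.1222 km) < P4 (2.4901 km) < P6 (4.3132 km) < P8 (4.6979 km) < P1 (5.1752 km) < P3 (5.8001 km) < …

P7, P4, P6, P8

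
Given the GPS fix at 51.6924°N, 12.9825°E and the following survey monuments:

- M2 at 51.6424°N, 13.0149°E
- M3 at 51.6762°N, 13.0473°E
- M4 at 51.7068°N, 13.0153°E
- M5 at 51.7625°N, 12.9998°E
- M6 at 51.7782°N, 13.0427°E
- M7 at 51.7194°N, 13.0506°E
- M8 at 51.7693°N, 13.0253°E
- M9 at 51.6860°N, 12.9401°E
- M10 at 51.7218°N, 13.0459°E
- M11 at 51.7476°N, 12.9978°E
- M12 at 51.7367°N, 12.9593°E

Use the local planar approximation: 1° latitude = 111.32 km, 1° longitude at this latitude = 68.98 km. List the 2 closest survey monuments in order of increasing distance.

Distances from 51.6924°N, 12.9825°E:
M2: √((-0.0500·111.32)² + (0.0324·68.98)²) = √(30.980356 + 4.995010) = 5.9979 km
M3: √((-0.0162·111.32)² + (0.0648·68.98)²) = √(3.252194 + 19.980042) = 4.8200 km
M4: √((0.0144·111.32)² + (0.0328·68.98)²) = √(2.569635 + 5.119105) = 2.7729 km
M5: √((0.0701·111.32)² + (0.0173·68.98)²) = √(60.895112 + 1.424094) = 7.8943 km
M6: √((0.0858·111.32)² + (0.0602·68.98)²) = √(91.226491 + 17.244054) = 10.4149 km
M7: √((0.0270·111.32)² + (0.0681·68.98)²) = √(9.033872 + 22.066863) = 5.5768 km
M8: √((0.0769·111.32)² + (0.0428·68.98)²) = √(73.282297 + 8.716335) = 9.0553 km
M9: √((-0.0064·111.32)² + (-0.0424·68.98)²) = √(0.507582 + 8.554174) = 3.0103 km
M10: √((0.0294·111.32)² + (0.0634·68.98)²) = √(10.711272 + 19.126033) = 5.4624 km
M11: √((0.0552·111.32)² + (0.0153·68.98)²) = √(37.759354 + 1.113856) = 6.2348 km
M12: √((0.0443·111.32)² + (-0.0232·68.98)²) = √(24.319456 + 2.561075) = 5.1846 km
Sorted: M4 (2.7729 km) < M9 (3.0103 km) < M3 (4.8200 km) < M12 (5.1846 km) < …

M4, M9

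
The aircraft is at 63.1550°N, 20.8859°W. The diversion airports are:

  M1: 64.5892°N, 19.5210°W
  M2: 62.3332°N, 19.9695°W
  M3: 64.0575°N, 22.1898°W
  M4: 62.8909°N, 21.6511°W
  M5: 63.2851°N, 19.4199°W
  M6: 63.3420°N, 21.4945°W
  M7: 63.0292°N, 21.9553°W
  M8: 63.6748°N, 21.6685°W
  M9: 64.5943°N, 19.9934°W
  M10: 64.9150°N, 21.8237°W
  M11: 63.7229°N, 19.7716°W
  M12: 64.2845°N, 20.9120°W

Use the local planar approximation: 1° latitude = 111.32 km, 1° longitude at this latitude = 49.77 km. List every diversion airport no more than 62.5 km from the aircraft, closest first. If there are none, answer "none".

M6, M4, M7

Distances from 63.1550°N, 20.8859°W:
M1: √((1.4342·111.32)² + (1.3649·49.77)²) = √(25489.765006 + 4614.630679) = 173.5062 km
M2: √((-0.8218·111.32)² + (0.9164·49.77)²) = √(8369.098305 + 2080.201679) = 102.2218 km
M3: √((0.9025·111.32)² + (-1.3039·49.77)²) = √(10093.477436 + 4211.374393) = 119.6029 km
M4: √((-0.2641·111.32)² + (-0.7652·49.77)²) = √(864.337186 + 1450.391361) = 48.1116 km
M5: √((0.1301·111.32)² + (1.4660·49.77)²) = √(209.749526 + 5323.573102) = 74.3863 km
M6: √((0.1870·111.32)² + (-0.6086·49.77)²) = √(433.340828 + 917.485433) = 36.7536 km
M7: √((-0.1258·111.32)² + (-1.0694·49.77)²) = √(196.113584 + 2832.798221) = 55.0356 km
M8: √((0.5198·111.32)² + (-0.7826·49.77)²) = √(3348.258235 + 1517.102656) = 69.7521 km
M9: √((1.4393·111.32)² + (0.8925·49.77)²) = √(25671.369994 + 1973.111969) = 166.2663 km
M10: √((1.7600·111.32)² + (-0.9378·49.77)²) = √(38385.900298 + 2178.490841) = 201.4060 km
M11: √((0.5679·111.32)² + (1.1143·49.77)²) = √(3996.594926 + 3075.668626) = 84.0968 km
M12: √((1.1295·111.32)² + (-0.0261·49.77)²) = √(15809.526608 + 1.687393) = 125.7426 km
Threshold 62.5 km: M6 (36.7536 km), M4 (48.1116 km), M7 (55.0356 km) are within range.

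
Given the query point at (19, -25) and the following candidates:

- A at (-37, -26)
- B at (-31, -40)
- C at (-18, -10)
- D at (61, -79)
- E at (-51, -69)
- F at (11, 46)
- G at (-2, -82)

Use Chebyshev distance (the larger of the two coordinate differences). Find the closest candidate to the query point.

C

Distances from (19, -25):
A: max(|-56|, |-1|) = 56
B: max(|-50|, |-15|) = 50
C: max(|-37|, |15|) = 37
D: max(|42|, |-54|) = 54
E: max(|-70|, |-44|) = 70
F: max(|-8|, |71|) = 71
G: max(|-21|, |-57|) = 57
Minimum: C at 37.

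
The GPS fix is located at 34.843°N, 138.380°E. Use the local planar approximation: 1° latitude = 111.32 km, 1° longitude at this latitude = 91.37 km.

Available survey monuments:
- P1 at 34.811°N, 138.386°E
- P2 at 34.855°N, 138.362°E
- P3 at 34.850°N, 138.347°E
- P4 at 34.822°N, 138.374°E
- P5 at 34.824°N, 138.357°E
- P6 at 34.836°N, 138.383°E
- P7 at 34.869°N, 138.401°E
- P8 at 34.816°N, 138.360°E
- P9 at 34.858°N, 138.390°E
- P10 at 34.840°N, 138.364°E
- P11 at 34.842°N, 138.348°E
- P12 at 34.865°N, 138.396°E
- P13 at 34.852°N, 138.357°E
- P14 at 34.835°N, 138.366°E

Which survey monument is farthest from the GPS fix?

P1

Distances from 34.843°N, 138.380°E:
P1: √((-0.032·111.32)² + (0.006·91.37)²) = √(12.68955 + 0.30055) = 3.604 km
P2: √((0.012·111.32)² + (-0.018·91.37)²) = √(1.78447 + 2.70491) = 2.119 km
P3: √((0.007·111.32)² + (-0.033·91.37)²) = √(0.60721 + 9.09149) = 3.114 km
P4: √((-0.021·111.32)² + (-0.006·91.37)²) = √(5.46493 + 0.30055) = 2.401 km
P5: √((-0.019·111.32)² + (-0.023·91.37)²) = √(4.47356 + 4.41634) = 2.982 km
P6: √((-0.007·111.32)² + (0.003·91.37)²) = √(0.60721 + 0.07514) = 0.826 km
P7: √((0.026·111.32)² + (0.021·91.37)²) = √(8.37709 + 3.68168) = 3.473 km
P8: √((-0.027·111.32)² + (-0.020·91.37)²) = √(9.03387 + 3.33939) = 3.518 km
P9: √((0.015·111.32)² + (0.010·91.37)²) = √(2.78823 + 0.83485) = 1.903 km
P10: √((-0.003·111.32)² + (-0.016·91.37)²) = √(0.11153 + 2.13721) = 1.500 km
P11: √((-0.001·111.32)² + (-0.032·91.37)²) = √(0.01239 + 8.54884) = 2.926 km
P12: √((0.022·111.32)² + (0.016·91.37)²) = √(5.99780 + 2.13721) = 2.852 km
P13: √((0.009·111.32)² + (-0.023·91.37)²) = √(1.00376 + 4.41634) = 2.328 km
P14: √((-0.008·111.32)² + (-0.014·91.37)²) = √(0.79310 + 1.63630) = 1.559 km
Maximum: P1 at 3.604 km.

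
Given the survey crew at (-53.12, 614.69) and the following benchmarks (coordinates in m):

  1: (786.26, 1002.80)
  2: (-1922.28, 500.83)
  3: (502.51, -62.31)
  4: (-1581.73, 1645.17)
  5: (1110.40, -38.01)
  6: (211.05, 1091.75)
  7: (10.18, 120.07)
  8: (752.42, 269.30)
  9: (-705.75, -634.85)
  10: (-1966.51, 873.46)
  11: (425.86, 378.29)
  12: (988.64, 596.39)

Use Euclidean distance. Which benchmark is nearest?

7

Distances from (-53.12, 614.69):
1: 924.76 m
2: 1872.62 m
3: 875.82 m
4: 1843.51 m
5: 1334.09 m
6: 545.32 m
7: 498.65 m
8: 876.46 m
9: 1409.71 m
10: 1930.81 m
11: 534.14 m
12: 1041.92 m
Minimum: 7 at 498.65 m.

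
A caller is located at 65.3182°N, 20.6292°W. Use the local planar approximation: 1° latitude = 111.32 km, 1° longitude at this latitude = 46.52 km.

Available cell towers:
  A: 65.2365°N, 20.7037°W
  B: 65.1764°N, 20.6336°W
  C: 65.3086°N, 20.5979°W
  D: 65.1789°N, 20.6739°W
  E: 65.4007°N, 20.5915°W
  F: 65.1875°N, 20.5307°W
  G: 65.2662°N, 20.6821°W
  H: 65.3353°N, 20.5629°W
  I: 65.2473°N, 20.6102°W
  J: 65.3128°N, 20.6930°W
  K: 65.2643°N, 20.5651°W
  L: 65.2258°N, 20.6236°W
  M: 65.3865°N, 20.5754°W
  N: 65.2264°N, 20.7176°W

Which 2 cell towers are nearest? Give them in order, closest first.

Distances from 65.3182°N, 20.6292°W:
A: 9.7328 km
B: 15.7865 km
C: 1.8062 km
D: 15.6457 km
E: 9.3499 km
F: 15.2540 km
G: 6.2900 km
H: 3.6244 km
I: 7.9419 km
J: 3.0282 km
K: 6.7003 km
L: 10.2893 km
M: 8.0045 km
N: 11.0156 km
Sorted: C (1.8062 km) < J (3.0282 km) < H (3.6244 km) < G (6.2900 km) < …

C, J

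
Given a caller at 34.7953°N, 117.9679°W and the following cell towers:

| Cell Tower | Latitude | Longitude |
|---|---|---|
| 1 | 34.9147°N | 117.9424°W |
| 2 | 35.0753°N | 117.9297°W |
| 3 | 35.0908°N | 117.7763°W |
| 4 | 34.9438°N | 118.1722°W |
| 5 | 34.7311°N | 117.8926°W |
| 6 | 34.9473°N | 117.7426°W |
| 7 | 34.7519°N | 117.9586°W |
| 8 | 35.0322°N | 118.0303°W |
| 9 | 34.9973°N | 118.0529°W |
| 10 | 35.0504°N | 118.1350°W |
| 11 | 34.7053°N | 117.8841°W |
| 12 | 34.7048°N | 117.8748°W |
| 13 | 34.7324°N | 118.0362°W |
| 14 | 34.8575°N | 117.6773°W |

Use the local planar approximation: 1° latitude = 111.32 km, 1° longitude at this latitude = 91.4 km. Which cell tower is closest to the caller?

Distances from 34.7953°N, 117.9679°W:
1: 13.4944 km
2: 31.3645 km
3: 37.2661 km
4: 24.9391 km
5: 9.9219 km
6: 26.6525 km
7: 4.9055 km
8: 26.9814 km
9: 23.7909 km
10: 32.2443 km
11: 12.6112 km
12: 13.1873 km
13: 9.3808 km
14: 27.4485 km
Minimum: 7 at 4.9055 km.

7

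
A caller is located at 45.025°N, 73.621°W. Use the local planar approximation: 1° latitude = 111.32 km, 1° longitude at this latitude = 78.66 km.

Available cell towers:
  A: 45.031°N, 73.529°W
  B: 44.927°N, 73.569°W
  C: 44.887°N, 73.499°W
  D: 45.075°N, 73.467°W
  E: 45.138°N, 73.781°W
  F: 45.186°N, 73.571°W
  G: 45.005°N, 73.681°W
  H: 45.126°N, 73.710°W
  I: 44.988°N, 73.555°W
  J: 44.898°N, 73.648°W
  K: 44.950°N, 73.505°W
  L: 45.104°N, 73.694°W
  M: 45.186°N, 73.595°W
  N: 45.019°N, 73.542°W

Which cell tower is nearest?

G

Distances from 45.025°N, 73.621°W:
A: 7.267 km
B: 11.651 km
C: 18.113 km
D: 13.331 km
E: 17.794 km
F: 18.349 km
G: 5.218 km
H: 13.245 km
I: 6.627 km
J: 14.296 km
K: 12.368 km
L: 10.503 km
M: 18.039 km
N: 6.250 km
Minimum: G at 5.218 km.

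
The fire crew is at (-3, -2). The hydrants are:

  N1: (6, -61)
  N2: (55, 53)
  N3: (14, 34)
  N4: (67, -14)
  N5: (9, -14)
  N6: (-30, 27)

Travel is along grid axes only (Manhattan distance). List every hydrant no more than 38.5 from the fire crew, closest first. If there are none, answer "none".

Distances from (-3, -2):
N1: |9| + |-59| = 9 + 59 = 68
N2: |58| + |55| = 58 + 55 = 113
N3: |17| + |36| = 17 + 36 = 53
N4: |70| + |-12| = 70 + 12 = 82
N5: |12| + |-12| = 12 + 12 = 24
N6: |-27| + |29| = 27 + 29 = 56
Threshold 38.5: N5 (24) is within range.

N5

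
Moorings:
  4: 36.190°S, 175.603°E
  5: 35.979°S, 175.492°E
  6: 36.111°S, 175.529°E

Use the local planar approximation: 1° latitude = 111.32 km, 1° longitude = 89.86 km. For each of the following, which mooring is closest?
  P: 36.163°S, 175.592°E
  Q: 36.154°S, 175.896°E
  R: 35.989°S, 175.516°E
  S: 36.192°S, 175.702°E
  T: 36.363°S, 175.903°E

P at 36.163°S, 175.592°E:
  4: √((-0.027·111.32)² + (0.011·89.86)²) = √(9.03387 + 0.97705) = 3.164 km
  5: √((0.184·111.32)² + (-0.100·89.86)²) = √(419.54837 + 80.74820) = 22.367 km
  6: √((0.052·111.32)² + (-0.063·89.86)²) = √(33.50835 + 32.04896) = 8.097 km
  → nearest: 4 (3.164 km)
Q at 36.154°S, 175.896°E:
  4: √((-0.036·111.32)² + (-0.293·89.86)²) = √(16.06022 + 693.21519) = 26.632 km
  5: √((0.175·111.32)² + (-0.404·89.86)²) = √(379.50936 + 1317.93976) = 41.200 km
  6: √((0.043·111.32)² + (-0.367·89.86)²) = √(22.91307 + 1087.58938) = 33.324 km
  → nearest: 4 (26.632 km)
R at 35.989°S, 175.516°E:
  4: √((-0.201·111.32)² + (0.087·89.86)²) = √(500.65495 + 61.11831) = 23.702 km
  5: √((0.010·111.32)² + (-0.024·89.86)²) = √(1.23921 + 4.65110) = 2.427 km
  6: √((-0.122·111.32)² + (0.013·89.86)²) = √(184.44465 + 1.36464) = 13.631 km
  → nearest: 5 (2.427 km)
S at 36.192°S, 175.702°E:
  4: √((0.002·111.32)² + (-0.099·89.86)²) = √(0.04957 + 79.14131) = 8.899 km
  5: √((0.213·111.32)² + (-0.210·89.86)²) = √(562.21911 + 356.09954) = 30.304 km
  6: √((0.081·111.32)² + (-0.173·89.86)²) = √(81.30485 + 241.67128) = 17.972 km
  → nearest: 4 (8.899 km)
T at 36.363°S, 175.903°E:
  4: √((0.173·111.32)² + (-0.300·89.86)²) = √(370.88443 + 726.73376) = 33.130 km
  5: √((0.384·111.32)² + (-0.411·89.86)²) = √(1827.29575 + 1364.00660) = 56.492 km
  6: √((0.252·111.32)² + (-0.374·89.86)²) = √(786.95061 + 1129.47347) = 43.777 km
  → nearest: 4 (33.130 km)

P→4; Q→4; R→5; S→4; T→4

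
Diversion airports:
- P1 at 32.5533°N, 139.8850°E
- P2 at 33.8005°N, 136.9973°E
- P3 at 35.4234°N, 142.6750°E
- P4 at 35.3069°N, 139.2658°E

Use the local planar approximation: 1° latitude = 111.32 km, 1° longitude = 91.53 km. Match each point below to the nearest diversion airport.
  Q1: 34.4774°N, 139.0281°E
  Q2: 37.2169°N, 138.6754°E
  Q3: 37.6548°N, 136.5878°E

Q1 at 34.4774°N, 139.0281°E:
  P1: √((-1.9241·111.32)² + (0.8569·91.53)²) = √(45877.703945 + 6151.587565) = 228.0993 km
  P2: √((-0.6769·111.32)² + (-2.0308·91.53)²) = √(5678.000462 + 34551.048739) = 200.5718 km
  P3: √((0.9460·111.32)² + (3.6469·91.53)²) = √(11089.926508 + 111422.945374) = 350.0184 km
  P4: √((0.8295·111.32)² + (0.2377·91.53)²) = √(8526.664519 + 473.353168) = 94.8684 km
  → nearest: P4 (94.8684 km)
Q2 at 37.2169°N, 138.6754°E:
  P1: √((-4.6636·111.32)² + (1.2096·91.53)²) = √(269518.749265 + 12257.742139) = 530.8262 km
  P2: √((-3.4164·111.32)² + (-1.6781·91.53)²) = √(144638.470855 + 23591.882662) = 410.1589 km
  P3: √((-1.7935·111.32)² + (3.9996·91.53)²) = √(39861.088812 + 134017.046970) = 416.9870 km
  P4: √((-1.9100·111.32)² + (0.5904·91.53)²) = √(45207.774689 + 2920.247241) = 219.3810 km
  → nearest: P4 (219.3810 km)
Q3 at 37.6548°N, 136.5878°E:
  P1: √((-5.1015·111.32)² + (3.2972·91.53)²) = √(322509.251485 + 91078.843431) = 643.1082 km
  P2: √((-3.8543·111.32)² + (0.4095·91.53)²) = √(184093.063690 + 1404.865466) = 430.6947 km
  P3: √((-2.2314·111.32)² + (6.0872·91.53)²) = √(61702.285767 + 310428.843479) = 610.0255 km
  P4: √((-2.3479·111.32)² + (2.6780·91.53)²) = √(68313.350608 + 60082.510369) = 358.3237 km
  → nearest: P4 (358.3237 km)

Q1→P4; Q2→P4; Q3→P4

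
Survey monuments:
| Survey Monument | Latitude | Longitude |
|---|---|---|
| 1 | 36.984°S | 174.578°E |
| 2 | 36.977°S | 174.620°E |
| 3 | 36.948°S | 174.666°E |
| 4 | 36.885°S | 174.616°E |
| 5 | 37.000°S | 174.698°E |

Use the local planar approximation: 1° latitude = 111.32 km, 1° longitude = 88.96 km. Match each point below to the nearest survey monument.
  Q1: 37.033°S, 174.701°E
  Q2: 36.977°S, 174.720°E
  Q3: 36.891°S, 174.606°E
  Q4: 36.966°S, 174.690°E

Q1 at 37.033°S, 174.701°E:
  1: √((0.049·111.32)² + (-0.123·88.96)²) = √(29.75353 + 119.72911) = 12.226 km
  2: √((0.056·111.32)² + (-0.081·88.96)²) = √(38.86176 + 51.92298) = 9.528 km
  3: √((0.085·111.32)² + (-0.035·88.96)²) = √(89.53323 + 9.69450) = 9.961 km
  4: √((0.148·111.32)² + (-0.085·88.96)²) = √(271.43749 + 57.17779) = 18.128 km
  5: √((0.033·111.32)² + (-0.003·88.96)²) = √(13.49504 + 0.07122) = 3.683 km
  → nearest: 5 (3.683 km)
Q2 at 36.977°S, 174.720°E:
  1: √((-0.007·111.32)² + (-0.142·88.96)²) = √(0.60721 + 159.57551) = 12.656 km
  2: √((0.000·111.32)² + (-0.100·88.96)²) = √(0.00000 + 79.13882) = 8.896 km
  3: √((0.029·111.32)² + (-0.054·88.96)²) = √(10.42179 + 23.07688) = 5.788 km
  4: √((0.092·111.32)² + (-0.104·88.96)²) = √(104.88709 + 85.59654) = 13.802 km
  5: √((-0.023·111.32)² + (-0.022·88.96)²) = √(6.55544 + 3.83032) = 3.223 km
  → nearest: 5 (3.223 km)
Q3 at 36.891°S, 174.606°E:
  1: √((-0.093·111.32)² + (-0.028·88.96)²) = √(107.17964 + 6.20448) = 10.648 km
  2: √((-0.086·111.32)² + (0.014·88.96)²) = √(91.65229 + 1.55112) = 9.654 km
  3: √((-0.057·111.32)² + (0.060·88.96)²) = √(40.26207 + 28.48997) = 8.292 km
  4: √((0.006·111.32)² + (0.010·88.96)²) = √(0.44612 + 0.79139) = 1.112 km
  5: √((-0.109·111.32)² + (0.092·88.96)²) = √(147.23104 + 66.98309) = 14.636 km
  → nearest: 4 (1.112 km)
Q4 at 36.966°S, 174.690°E:
  1: √((-0.018·111.32)² + (-0.112·88.96)²) = √(4.01505 + 99.27173) = 10.163 km
  2: √((-0.011·111.32)² + (-0.070·88.96)²) = √(1.49945 + 38.77802) = 6.346 km
  3: √((0.018·111.32)² + (-0.024·88.96)²) = √(4.01505 + 4.55840) = 2.928 km
  4: √((0.081·111.32)² + (-0.074·88.96)²) = √(81.30485 + 43.33642) = 11.164 km
  5: √((-0.034·111.32)² + (0.008·88.96)²) = √(14.32532 + 0.50649) = 3.851 km
  → nearest: 3 (2.928 km)

Q1→5; Q2→5; Q3→4; Q4→3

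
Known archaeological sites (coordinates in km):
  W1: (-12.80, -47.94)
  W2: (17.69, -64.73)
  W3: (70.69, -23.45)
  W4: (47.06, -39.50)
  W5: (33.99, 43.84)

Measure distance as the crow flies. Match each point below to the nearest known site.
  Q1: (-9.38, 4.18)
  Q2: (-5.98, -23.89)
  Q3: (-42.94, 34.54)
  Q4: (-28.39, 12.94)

Q1→W1; Q2→W1; Q3→W5; Q4→W1

Q1 at (-9.38, 4.18):
  W1: √((-3.42)² + (-52.12)²) = √(11.6964 + 2716.4944) = 52.23 km
  W2: √((27.07)² + (-68.91)²) = √(732.7849 + 4748.5881) = 74.04 km
  W3: √((80.07)² + (-27.63)²) = √(6411.2049 + 763.4169) = 84.70 km
  W4: √((56.44)² + (-43.68)²) = √(3185.4736 + 1907.9424) = 71.37 km
  W5: √((43.37)² + (39.66)²) = √(1880.9569 + 1572.9156) = 58.77 km
  → nearest: W1 (52.23 km)
Q2 at (-5.98, -23.89):
  W1: √((-6.82)² + (-24.05)²) = √(46.5124 + 578.4025) = 25.00 km
  W2: √((23.67)² + (-40.84)²) = √(560.2689 + 1667.9056) = 47.20 km
  W3: √((76.67)² + (0.44)²) = √(5878.2889 + 0.1936) = 76.67 km
  W4: √((53.04)² + (-15.61)²) = √(2813.2416 + 243.6721) = 55.29 km
  W5: √((39.97)² + (67.73)²) = √(1597.6009 + 4587.3529) = 78.64 km
  → nearest: W1 (25.00 km)
Q3 at (-42.94, 34.54):
  W1: √((30.14)² + (-82.48)²) = √(908.4196 + 6802.9504) = 87.81 km
  W2: √((60.63)² + (-99.27)²) = √(3675.9969 + 9854.5329) = 116.32 km
  W3: √((113.63)² + (-57.99)²) = √(12911.7769 + 3362.8401) = 127.57 km
  W4: √((90.00)² + (-74.04)²) = √(8100.0000 + 5481.9216) = 116.54 km
  W5: √((76.93)² + (9.30)²) = √(5918.2249 + 86.4900) = 77.49 km
  → nearest: W5 (77.49 km)
Q4 at (-28.39, 12.94):
  W1: √((15.59)² + (-60.88)²) = √(243.0481 + 3706.3744) = 62.84 km
  W2: √((46.08)² + (-77.67)²) = √(2123.3664 + 6032.6289) = 90.31 km
  W3: √((99.08)² + (-36.39)²) = √(9816.8464 + 1324.2321) = 105.55 km
  W4: √((75.45)² + (-52.44)²) = √(5692.7025 + 2749.9536) = 91.88 km
  W5: √((62.38)² + (30.90)²) = √(3891.2644 + 954.8100) = 69.61 km
  → nearest: W1 (62.84 km)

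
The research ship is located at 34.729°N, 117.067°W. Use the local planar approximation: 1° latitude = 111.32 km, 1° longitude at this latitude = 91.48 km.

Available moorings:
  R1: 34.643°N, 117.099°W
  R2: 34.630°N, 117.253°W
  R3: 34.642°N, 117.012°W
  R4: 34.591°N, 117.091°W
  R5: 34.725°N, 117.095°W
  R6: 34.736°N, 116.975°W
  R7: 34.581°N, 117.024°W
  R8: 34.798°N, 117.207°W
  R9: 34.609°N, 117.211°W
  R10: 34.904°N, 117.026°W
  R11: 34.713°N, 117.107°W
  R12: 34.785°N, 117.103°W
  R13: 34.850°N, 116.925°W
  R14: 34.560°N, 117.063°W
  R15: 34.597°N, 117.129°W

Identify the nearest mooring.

Distances from 34.729°N, 117.067°W:
R1: √((-0.086·111.32)² + (-0.032·91.48)²) = √(91.65229 + 8.56944) = 10.011 km
R2: √((-0.099·111.32)² + (-0.186·91.48)²) = √(121.45539 + 289.51975) = 20.273 km
R3: √((-0.087·111.32)² + (0.055·91.48)²) = √(93.79613 + 25.31499) = 10.914 km
R4: √((-0.138·111.32)² + (-0.024·91.48)²) = √(235.99596 + 4.82031) = 15.518 km
R5: √((-0.004·111.32)² + (-0.028·91.48)²) = √(0.19827 + 6.56097) = 2.600 km
R6: √((0.007·111.32)² + (0.092·91.48)²) = √(0.60721 + 70.83175) = 8.452 km
R7: √((-0.148·111.32)² + (0.043·91.48)²) = √(271.43749 + 15.47352) = 16.938 km
R8: √((0.069·111.32)² + (-0.140·91.48)²) = √(58.99899 + 164.02437) = 14.934 km
R9: √((-0.120·111.32)² + (-0.144·91.48)²) = √(178.44685 + 173.53109) = 18.761 km
R10: √((0.175·111.32)² + (0.041·91.48)²) = √(379.50936 + 14.06760) = 19.839 km
R11: √((-0.016·111.32)² + (-0.040·91.48)²) = √(3.17239 + 13.38974) = 4.070 km
R12: √((0.056·111.32)² + (-0.036·91.48)²) = √(38.86176 + 10.84569) = 7.050 km
R13: √((0.121·111.32)² + (0.142·91.48)²) = √(181.43336 + 168.74426) = 18.713 km
R14: √((-0.169·111.32)² + (0.004·91.48)²) = √(353.93198 + 0.13390) = 18.817 km
R15: √((-0.132·111.32)² + (-0.062·91.48)²) = √(215.92069 + 32.16886) = 15.751 km
Minimum: R5 at 2.600 km.

R5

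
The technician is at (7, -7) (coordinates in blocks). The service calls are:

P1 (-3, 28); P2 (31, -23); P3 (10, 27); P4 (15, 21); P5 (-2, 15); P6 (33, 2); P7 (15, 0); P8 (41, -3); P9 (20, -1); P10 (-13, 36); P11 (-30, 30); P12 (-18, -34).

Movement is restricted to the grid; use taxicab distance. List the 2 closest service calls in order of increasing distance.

P7, P9

Distances from (7, -7):
P1: 45 blocks
P2: 40 blocks
P3: 37 blocks
P4: 36 blocks
P5: 31 blocks
P6: 35 blocks
P7: 15 blocks
P8: 38 blocks
P9: 19 blocks
P10: 63 blocks
P11: 74 blocks
P12: 52 blocks
Sorted: P7 (15 blocks) < P9 (19 blocks) < P5 (31 blocks) < P6 (35 blocks) < …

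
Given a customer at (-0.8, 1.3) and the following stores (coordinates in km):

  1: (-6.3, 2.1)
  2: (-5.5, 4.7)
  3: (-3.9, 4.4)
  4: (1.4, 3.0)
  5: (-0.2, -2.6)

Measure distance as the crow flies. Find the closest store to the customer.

4

Distances from (-0.8, 1.3):
1: √((-5.5)² + (0.8)²) = √(30.250 + 0.640) = 5.6 km
2: √((-4.7)² + (3.4)²) = √(22.090 + 11.560) = 5.8 km
3: √((-3.1)² + (3.1)²) = √(9.610 + 9.610) = 4.4 km
4: √((2.2)² + (1.7)²) = √(4.840 + 2.890) = 2.8 km
5: √((0.6)² + (-3.9)²) = √(0.360 + 15.210) = 3.9 km
Minimum: 4 at 2.8 km.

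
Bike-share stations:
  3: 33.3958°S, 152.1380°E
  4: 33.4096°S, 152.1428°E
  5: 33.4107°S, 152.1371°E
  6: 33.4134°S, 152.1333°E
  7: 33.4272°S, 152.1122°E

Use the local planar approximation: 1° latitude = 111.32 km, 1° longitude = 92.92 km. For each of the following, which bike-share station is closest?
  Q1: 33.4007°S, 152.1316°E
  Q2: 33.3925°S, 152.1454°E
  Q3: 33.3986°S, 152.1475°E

Q1→3; Q2→3; Q3→3

Q1 at 33.4007°S, 152.1316°E:
  3: √((0.0049·111.32)² + (0.0064·92.92)²) = √(0.297535 + 0.353654) = 0.8070 km
  4: √((-0.0089·111.32)² + (0.0112·92.92)²) = √(0.981582 + 1.083065) = 1.4369 km
  5: √((-0.0100·111.32)² + (0.0055·92.92)²) = √(1.239214 + 0.261182) = 1.2249 km
  6: √((-0.0127·111.32)² + (0.0017·92.92)²) = √(1.998729 + 0.024953) = 1.4226 km
  7: √((-0.0265·111.32)² + (-0.0194·92.92)²) = √(8.702382 + 3.249540) = 3.4572 km
  → nearest: 3 (0.8070 km)
Q2 at 33.3925°S, 152.1454°E:
  3: √((-0.0033·111.32)² + (-0.0074·92.92)²) = √(0.134950 + 0.472805) = 0.7796 km
  4: √((-0.0171·111.32)² + (-0.0026·92.92)²) = √(3.623586 + 0.058367) = 1.9188 km
  5: √((-0.0182·111.32)² + (-0.0083·92.92)²) = √(4.104773 + 0.594805) = 2.1679 km
  6: √((-0.0209·111.32)² + (-0.0121·92.92)²) = √(5.413012 + 1.264122) = 2.5840 km
  7: √((-0.0347·111.32)² + (-0.0332·92.92)²) = √(14.921255 + 9.516879) = 4.9435 km
  → nearest: 3 (0.7796 km)
Q3 at 33.3986°S, 152.1475°E:
  3: √((0.0028·111.32)² + (-0.0095·92.92)²) = √(0.097154 + 0.779230) = 0.9362 km
  4: √((-0.0110·111.32)² + (-0.0047·92.92)²) = √(1.499449 + 0.190728) = 1.3001 km
  5: √((-0.0121·111.32)² + (-0.0104·92.92)²) = √(1.814334 + 0.933867) = 1.6578 km
  6: √((-0.0148·111.32)² + (-0.0142·92.92)²) = √(2.714375 + 1.740985) = 2.1108 km
  7: √((-0.0286·111.32)² + (-0.0353·92.92)²) = √(10.136277 + 10.758899) = 4.5711 km
  → nearest: 3 (0.9362 km)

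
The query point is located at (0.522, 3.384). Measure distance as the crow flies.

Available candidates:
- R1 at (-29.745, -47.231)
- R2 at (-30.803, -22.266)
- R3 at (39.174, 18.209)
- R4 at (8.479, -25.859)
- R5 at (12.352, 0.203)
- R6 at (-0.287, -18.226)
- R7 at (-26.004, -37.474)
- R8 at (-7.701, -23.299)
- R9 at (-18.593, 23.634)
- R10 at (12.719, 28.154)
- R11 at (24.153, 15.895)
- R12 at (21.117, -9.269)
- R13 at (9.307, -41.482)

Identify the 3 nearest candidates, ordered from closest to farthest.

R5, R6, R12

Distances from (0.522, 3.384):
R1: 58.974
R2: 40.487
R3: 41.398
R4: 30.306
R5: 12.250
R6: 21.625
R7: 48.713
R8: 27.921
R9: 27.847
R10: 27.610
R11: 26.739
R12: 24.171
R13: 45.718
Sorted: R5 (12.250) < R6 (21.625) < R12 (24.171) < R11 (26.739) < R10 (27.610) < …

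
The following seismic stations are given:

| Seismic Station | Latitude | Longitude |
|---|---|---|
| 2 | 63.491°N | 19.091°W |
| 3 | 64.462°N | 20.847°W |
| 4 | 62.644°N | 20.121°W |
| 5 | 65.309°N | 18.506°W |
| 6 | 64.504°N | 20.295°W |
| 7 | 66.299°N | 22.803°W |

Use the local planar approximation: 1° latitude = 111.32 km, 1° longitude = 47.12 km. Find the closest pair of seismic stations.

Pairwise distances:
3–6: √((0.042·111.32)² + (0.552·47.12)²) = √(21.85974 + 676.53258) = 26.427 km
2–4: √((-0.847·111.32)² + (-1.030·47.12)²) = √(8890.23449 + 2355.51033) = 106.046 km
5–6: √((-0.805·111.32)² + (-1.789·47.12)²) = √(8030.41808 + 7106.09885) = 123.031 km
2–6: √((1.013·111.32)² + (-1.204·47.12)²) = √(12716.43237 + 3218.57429) = 126.234 km
2–3: √((0.971·111.32)² + (-1.756·47.12)²) = √(11683.81993 + 6846.35771) = 136.126 km
3–5: √((0.847·111.32)² + (2.341·47.12)²) = √(8890.23449 + 12167.83721) = 145.114 km
2–5: √((1.818·111.32)² + (0.585·47.12)²) = √(40957.56726 + 759.84025) = 204.248 km
3–4: √((-1.818·111.32)² + (0.726·47.12)²) = √(40957.56726 + 1170.26389) = 205.251 km
4–6: √((1.860·111.32)² + (-0.174·47.12)²) = √(42871.85585 + 67.22163) = 207.217 km
3–7: √((1.837·111.32)² + (-1.956·47.12)²) = √(41818.13959 + 8494.70428) = 224.305 km
5–7: √((0.990·111.32)² + (-4.297·47.12)²) = √(12145.53877 + 40995.97984) = 230.524 km
6–7: √((1.795·111.32)² + (-2.508·47.12)²) = √(39927.79262 + 13965.79387) = 232.150 km
4–5: √((2.665·111.32)² + (1.615·47.12)²) = √(88011.78356 + 5791.02736) = 306.272 km
2–7: √((2.808·111.32)² + (-3.712·47.12)²) = √(97710.35749 + 30593.31220) = 358.195 km
4–7: √((3.655·111.32)² + (-2.682·47.12)²) = √(165546.94013 + 15970.85294) = 426.049 km
Closest pair: 3–6 at 26.427 km.

3 and 6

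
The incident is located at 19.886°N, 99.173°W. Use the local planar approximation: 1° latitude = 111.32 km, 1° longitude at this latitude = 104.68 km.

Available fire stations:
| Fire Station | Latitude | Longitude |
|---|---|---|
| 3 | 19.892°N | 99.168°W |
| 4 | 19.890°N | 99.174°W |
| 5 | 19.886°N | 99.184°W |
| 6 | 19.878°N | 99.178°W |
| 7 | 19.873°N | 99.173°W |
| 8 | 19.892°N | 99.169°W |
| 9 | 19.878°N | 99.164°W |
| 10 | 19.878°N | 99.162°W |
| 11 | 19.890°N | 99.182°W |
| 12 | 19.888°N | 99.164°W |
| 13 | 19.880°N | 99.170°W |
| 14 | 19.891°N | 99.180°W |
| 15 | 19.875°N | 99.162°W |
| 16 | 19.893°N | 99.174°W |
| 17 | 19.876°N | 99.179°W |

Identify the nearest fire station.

Distances from 19.886°N, 99.173°W:
3: √((0.006·111.32)² + (0.005·104.68)²) = √(0.44612 + 0.27395) = 0.849 km
4: √((0.004·111.32)² + (-0.001·104.68)²) = √(0.19827 + 0.01096) = 0.457 km
5: √((0.000·111.32)² + (-0.011·104.68)²) = √(0.00000 + 1.32591) = 1.151 km
6: √((-0.008·111.32)² + (-0.005·104.68)²) = √(0.79310 + 0.27395) = 1.033 km
7: √((-0.013·111.32)² + (0.000·104.68)²) = √(2.09427 + 0.00000) = 1.447 km
8: √((0.006·111.32)² + (0.004·104.68)²) = √(0.44612 + 0.17533) = 0.788 km
9: √((-0.008·111.32)² + (0.009·104.68)²) = √(0.79310 + 0.88759) = 1.296 km
10: √((-0.008·111.32)² + (0.011·104.68)²) = √(0.79310 + 1.32591) = 1.456 km
11: √((0.004·111.32)² + (-0.009·104.68)²) = √(0.19827 + 0.88759) = 1.042 km
12: √((0.002·111.32)² + (0.009·104.68)²) = √(0.04957 + 0.88759) = 0.968 km
13: √((-0.006·111.32)² + (0.003·104.68)²) = √(0.44612 + 0.09862) = 0.738 km
14: √((0.005·111.32)² + (-0.007·104.68)²) = √(0.30980 + 0.53694) = 0.920 km
15: √((-0.011·111.32)² + (0.011·104.68)²) = √(1.49945 + 1.32591) = 1.681 km
16: √((0.007·111.32)² + (-0.001·104.68)²) = √(0.60721 + 0.01096) = 0.786 km
17: √((-0.010·111.32)² + (-0.006·104.68)²) = √(1.23921 + 0.39448) = 1.278 km
Minimum: 4 at 0.457 km.

4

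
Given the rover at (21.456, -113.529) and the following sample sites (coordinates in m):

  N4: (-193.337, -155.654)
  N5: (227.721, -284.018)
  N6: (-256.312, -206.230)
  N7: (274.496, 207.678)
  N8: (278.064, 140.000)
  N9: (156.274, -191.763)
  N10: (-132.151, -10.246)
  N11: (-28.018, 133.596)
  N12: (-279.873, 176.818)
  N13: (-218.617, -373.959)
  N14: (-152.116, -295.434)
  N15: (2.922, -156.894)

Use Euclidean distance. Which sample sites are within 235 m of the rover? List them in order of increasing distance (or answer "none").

N15, N9, N10, N4

Distances from (21.456, -113.529):
N4: 218.885 m
N5: 267.604 m
N6: 292.829 m
N7: 408.905 m
N8: 360.728 m
N9: 155.873 m
N10: 185.101 m
N11: 252.029 m
N12: 418.450 m
N13: 354.202 m
N14: 251.429 m
N15: 47.160 m
Threshold 235 m: N15 (47.160 m), N9 (155.873 m), N10 (185.101 m), N4 (218.885 m) are within range.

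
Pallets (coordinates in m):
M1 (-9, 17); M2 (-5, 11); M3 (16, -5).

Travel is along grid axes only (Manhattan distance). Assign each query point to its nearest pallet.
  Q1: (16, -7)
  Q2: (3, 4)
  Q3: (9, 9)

Q1→M3; Q2→M2; Q3→M2

Q1 at (16, -7):
  M1: |-25| + |24| = 25 + 24 = 49 m
  M2: |-21| + |18| = 21 + 18 = 39 m
  M3: |0| + |2| = 0 + 2 = 2 m
  → nearest: M3 (2 m)
Q2 at (3, 4):
  M1: |-12| + |13| = 12 + 13 = 25 m
  M2: |-8| + |7| = 8 + 7 = 15 m
  M3: |13| + |-9| = 13 + 9 = 22 m
  → nearest: M2 (15 m)
Q3 at (9, 9):
  M1: |-18| + |8| = 18 + 8 = 26 m
  M2: |-14| + |2| = 14 + 2 = 16 m
  M3: |7| + |-14| = 7 + 14 = 21 m
  → nearest: M2 (16 m)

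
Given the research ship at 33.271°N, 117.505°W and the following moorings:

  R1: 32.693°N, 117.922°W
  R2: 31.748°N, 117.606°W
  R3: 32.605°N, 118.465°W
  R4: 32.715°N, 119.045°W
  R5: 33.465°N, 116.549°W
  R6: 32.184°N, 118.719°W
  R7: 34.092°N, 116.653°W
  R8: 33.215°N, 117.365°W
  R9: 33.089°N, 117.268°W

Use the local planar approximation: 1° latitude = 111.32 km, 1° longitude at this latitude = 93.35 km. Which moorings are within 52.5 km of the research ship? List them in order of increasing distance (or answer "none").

Distances from 33.271°N, 117.505°W:
R1: √((-0.578·111.32)² + (-0.417·93.35)²) = √(4140.01650 + 1515.30744) = 75.202 km
R2: √((-1.523·111.32)² + (-0.101·93.35)²) = √(28743.93367 + 88.89378) = 169.802 km
R3: √((-0.666·111.32)² + (-0.960·93.35)²) = √(5496.60911 + 8031.02746) = 116.308 km
R4: √((-0.556·111.32)² + (-1.540·93.35)²) = √(3830.85733 + 20666.65008) = 156.517 km
R5: √((0.194·111.32)² + (0.956·93.35)²) = √(466.39067 + 7964.24165) = 91.818 km
R6: √((-1.087·111.32)² + (-1.214·93.35)²) = √(14642.17130 + 12842.98626) = 165.786 km
R7: √((0.821·111.32)² + (0.852·93.35)²) = √(8352.81206 + 6325.68897) = 121.155 km
R8: √((-0.056·111.32)² + (0.140·93.35)²) = √(38.86176 + 170.79876) = 14.480 km
R9: √((-0.182·111.32)² + (0.237·93.35)²) = √(410.47732 + 489.46916) = 29.999 km
Threshold 52.5 km: R8 (14.480 km), R9 (29.999 km) are within range.

R8, R9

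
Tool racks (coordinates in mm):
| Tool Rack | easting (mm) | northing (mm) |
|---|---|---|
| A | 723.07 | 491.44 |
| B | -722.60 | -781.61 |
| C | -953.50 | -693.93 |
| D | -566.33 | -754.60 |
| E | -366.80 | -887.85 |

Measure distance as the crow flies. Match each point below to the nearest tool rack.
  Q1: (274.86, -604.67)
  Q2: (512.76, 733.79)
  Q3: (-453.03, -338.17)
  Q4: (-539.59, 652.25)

Q1→E; Q2→A; Q3→D; Q4→A

Q1 at (274.86, -604.67):
  A: 1184.21 mm
  B: 1013.03 mm
  C: 1231.60 mm
  D: 854.45 mm
  E: 701.37 mm
  → nearest: E (701.37 mm)
Q2 at (512.76, 733.79):
  A: 320.88 mm
  B: 1955.13 mm
  C: 2046.53 mm
  D: 1838.41 mm
  E: 1844.81 mm
  → nearest: A (320.88 mm)
Q3 at (-453.03, -338.17):
  A: 1439.26 mm
  B: 518.95 mm
  C: 614.03 mm
  D: 431.57 mm
  E: 556.40 mm
  → nearest: D (431.57 mm)
Q4 at (-539.59, 652.25):
  A: 1272.86 mm
  B: 1445.49 mm
  C: 1408.38 mm
  D: 1407.10 mm
  E: 1549.76 mm
  → nearest: A (1272.86 mm)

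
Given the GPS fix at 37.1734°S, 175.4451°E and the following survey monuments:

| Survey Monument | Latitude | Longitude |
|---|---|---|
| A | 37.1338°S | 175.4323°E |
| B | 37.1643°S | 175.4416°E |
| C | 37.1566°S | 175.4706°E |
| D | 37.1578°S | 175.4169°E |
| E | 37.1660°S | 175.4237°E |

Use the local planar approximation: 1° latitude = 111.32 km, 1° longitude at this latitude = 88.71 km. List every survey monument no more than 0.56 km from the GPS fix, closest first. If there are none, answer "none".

none

Distances from 37.1734°S, 175.4451°E:
A: √((0.0396·111.32)² + (-0.0128·88.71)²) = √(19.432862 + 1.289333) = 4.5522 km
B: √((0.0091·111.32)² + (-0.0035·88.71)²) = √(1.026193 + 0.096401) = 1.0595 km
C: √((0.0168·111.32)² + (0.0255·88.71)²) = √(3.497558 + 5.117119) = 2.9351 km
D: √((0.0156·111.32)² + (-0.0282·88.71)²) = √(3.015752 + 6.258113) = 3.0453 km
E: √((0.0074·111.32)² + (-0.0214·88.71)²) = √(0.678594 + 3.603900) = 2.0694 km
Threshold 0.56 km: none within range.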